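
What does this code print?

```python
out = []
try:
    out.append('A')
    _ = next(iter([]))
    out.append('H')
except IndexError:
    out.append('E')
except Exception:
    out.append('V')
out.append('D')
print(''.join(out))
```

Execution trace: 'A' (try body) → 'V' (except Exception) → 'D' (after the try/except). Output: AVD

Answer: AVD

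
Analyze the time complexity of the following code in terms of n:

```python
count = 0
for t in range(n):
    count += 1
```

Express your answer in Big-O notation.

Each loop level contributes: n. Multiplying the contributions gives O(n).

Answer: O(n)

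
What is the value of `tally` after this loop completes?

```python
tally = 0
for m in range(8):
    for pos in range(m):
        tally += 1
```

Triangle number: 0+1+2+...+7
`tally` takes the values: 0 → 1 → 2 → 3 → 4 → 5 → 6 → 7 → 8 → 9 → 10 → 11 → 12 → 13 → 14 → 15 → 16 → 17 → 18 → 19 → 20 → 21 → 22 → 23 → 24 → 25 → 26 → 27 → 28

Answer: 28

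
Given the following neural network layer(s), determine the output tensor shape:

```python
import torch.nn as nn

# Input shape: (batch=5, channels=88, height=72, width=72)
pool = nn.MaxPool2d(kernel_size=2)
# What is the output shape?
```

Input: (5, 88, 72, 72) -> Output: (5, 88, 36, 36)

Answer: (5, 88, 36, 36)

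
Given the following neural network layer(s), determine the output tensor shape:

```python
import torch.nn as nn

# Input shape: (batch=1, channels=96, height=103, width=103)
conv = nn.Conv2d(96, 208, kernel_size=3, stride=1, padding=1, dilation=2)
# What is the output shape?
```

Input: (1, 96, 103, 103) -> Output: (1, 208, 101, 101)

Answer: (1, 208, 101, 101)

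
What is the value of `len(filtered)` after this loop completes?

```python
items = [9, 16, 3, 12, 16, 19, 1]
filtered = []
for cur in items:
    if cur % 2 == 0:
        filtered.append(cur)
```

Count even numbers in [9, 16, 3, 12, 16, 19, 1]
`filtered` takes the values: [] → [16] → [16, 12] → [16, 12, 16]
So `len(filtered)` = 3

Answer: 3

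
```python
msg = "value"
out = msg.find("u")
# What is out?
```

Trace:
`msg = "value"` → msg = 'value'
`out = msg.find("u")` → out = 3
So out = 3

Answer: 3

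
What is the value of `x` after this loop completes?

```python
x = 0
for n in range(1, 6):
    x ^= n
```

XOR of 1 to 5
`x` takes the values: 0 → 1 → 3 → 0 → 4 → 1

Answer: 1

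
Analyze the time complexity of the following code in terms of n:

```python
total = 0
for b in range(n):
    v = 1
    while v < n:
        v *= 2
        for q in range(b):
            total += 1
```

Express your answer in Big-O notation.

Each loop level contributes: n × log n × n. Multiplying the contributions gives O(n^2 log n).

Answer: O(n^2 log n)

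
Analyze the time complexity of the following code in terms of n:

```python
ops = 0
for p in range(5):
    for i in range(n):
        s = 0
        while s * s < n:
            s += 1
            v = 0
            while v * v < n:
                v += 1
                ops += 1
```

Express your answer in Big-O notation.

Each loop level contributes: 1 × n × √n × √n. Multiplying the contributions gives O(n^2).

Answer: O(n^2)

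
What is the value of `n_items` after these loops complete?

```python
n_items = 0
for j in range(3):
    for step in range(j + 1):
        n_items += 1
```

Triangle: 1 + 2 + ... + 3
`n_items` takes the values: 0 → 1 → 2 → 3 → 4 → 5 → 6

Answer: 6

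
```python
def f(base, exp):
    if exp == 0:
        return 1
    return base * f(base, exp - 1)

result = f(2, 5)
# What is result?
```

f(2, 5) = 2 * 2 * 2 * 2 * 2 = 32

Answer: 32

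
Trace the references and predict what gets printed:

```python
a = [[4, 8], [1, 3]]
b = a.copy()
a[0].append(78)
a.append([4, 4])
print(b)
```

Key concept: shallow copy with nested lists.
Step by step:
`a = [[4, 8], [1, 3]]` → a = [[4, 8], [1, 3]]
`b = a.copy()` → b = [[4, 8], [1, 3]]
`a[0].append(78)` → a = [[4, 8, 78], [1, 3]]; b = [[4, 8, 78], [1, 3]]
`a.append([4, 4])` → a = [[4, 8, 78], [1, 3], [4, 4]]
`print(b)` → prints [[4, 8, 78], [1, 3]]

Answer: [[4, 8, 78], [1, 3]]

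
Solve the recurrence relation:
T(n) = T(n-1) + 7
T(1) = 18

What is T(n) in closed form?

Unrolling: T(n) = T(1) + 7·(n-1) = 18 + 7(n-1) = 7n + 11.

Answer: T(n) = 7n + 11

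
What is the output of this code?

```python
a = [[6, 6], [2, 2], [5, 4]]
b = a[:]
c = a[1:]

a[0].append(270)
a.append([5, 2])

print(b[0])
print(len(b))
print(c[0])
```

Key concept: slice with nested mutation.
Step by step:
`a = [[6, 6], [2, 2], [5, 4]]` → a = [[6, 6], [2, 2], [5, 4]]
`b = a[:]` → b = [[6, 6], [2, 2], [5, 4]]
`c = a[1:]` → c = [[2, 2], [5, 4]]
`a[0].append(270)` → a = [[6, 6, 270], [2, 2], [5, 4]]; b = [[6, 6, 270], [2, 2], [5, 4]]
`a.append([5, 2])` → a = [[6, 6, 270], [2, 2], [5, 4], [5, 2]]
`print(b[0])` → prints [6, 6, 270]
`print(len(b))` → prints 3
`print(c[0])` → prints [2, 2]

Answer:
[6, 6, 270]
3
[2, 2]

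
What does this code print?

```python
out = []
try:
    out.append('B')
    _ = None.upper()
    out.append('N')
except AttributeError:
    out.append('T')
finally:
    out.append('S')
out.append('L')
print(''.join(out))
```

Execution trace: 'B' (try body) → 'T' (except AttributeError) → 'S' (finally) → 'L' (after the try/except). Output: BTSL

Answer: BTSL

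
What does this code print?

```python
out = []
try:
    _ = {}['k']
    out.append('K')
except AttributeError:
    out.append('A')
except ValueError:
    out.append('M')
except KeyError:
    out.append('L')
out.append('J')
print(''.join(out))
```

Execution trace: 'L' (except KeyError) → 'J' (after the try/except). Output: LJ

Answer: LJ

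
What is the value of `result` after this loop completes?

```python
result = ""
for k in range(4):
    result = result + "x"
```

Repeat 'x' 4 times
`result` takes the values: "" → "x" → "xx" → "xxx" → "xxxx"

Answer: "xxxx"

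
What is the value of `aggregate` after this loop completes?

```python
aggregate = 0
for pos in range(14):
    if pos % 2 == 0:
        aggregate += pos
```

Sum of even numbers 0 to 13
`aggregate` takes the values: 0 → 2 → 6 → 12 → 20 → 30 → 42

Answer: 42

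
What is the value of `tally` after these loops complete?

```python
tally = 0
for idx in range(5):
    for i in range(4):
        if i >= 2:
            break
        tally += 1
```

Inner breaks at 2, outer runs 5 times
`tally` takes the values: 0 → 1 → 2 → 3 → 4 → 5 → 6 → 7 → 8 → 9 → 10

Answer: 10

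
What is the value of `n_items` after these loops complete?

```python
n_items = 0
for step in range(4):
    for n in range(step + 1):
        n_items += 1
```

Triangle: 1 + 2 + ... + 4
`n_items` takes the values: 0 → 1 → 2 → 3 → 4 → 5 → 6 → 7 → 8 → 9 → 10

Answer: 10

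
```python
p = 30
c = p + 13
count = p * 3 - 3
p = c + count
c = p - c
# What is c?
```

Trace:
`p = 30` → p = 30
`c = p + 13` → c = 43
`count = p * 3 - 3` → count = 87
`p = c + count` → p = 130
`c = p - c` → c = 87
So c = 87

Answer: 87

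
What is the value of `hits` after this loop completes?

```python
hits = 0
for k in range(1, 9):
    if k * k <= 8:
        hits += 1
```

Count numbers where k² ≤ 8
`hits` takes the values: 0 → 1 → 2

Answer: 2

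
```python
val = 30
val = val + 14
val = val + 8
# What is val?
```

Trace:
`val = 30` → val = 30
`val = val + 14` → val = 44
`val = val + 8` → val = 52
So val = 52

Answer: 52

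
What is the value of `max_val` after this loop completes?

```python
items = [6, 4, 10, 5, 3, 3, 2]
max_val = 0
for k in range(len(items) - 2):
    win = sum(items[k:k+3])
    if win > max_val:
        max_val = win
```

Max sum of 3-element window in [6, 4, 10, 5, 3, 3, 2]
`max_val` takes the values: 0 → 20

Answer: 20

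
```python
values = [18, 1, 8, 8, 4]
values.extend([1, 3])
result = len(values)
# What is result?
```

Trace:
`values = [18, 1, 8, 8, 4]` → values = [18, 1, 8, 8, 4]
`values.extend([1, 3])` → values = [18, 1, 8, 8, 4, 1, 3]
`result = len(values)` → result = 7
So result = 7

Answer: 7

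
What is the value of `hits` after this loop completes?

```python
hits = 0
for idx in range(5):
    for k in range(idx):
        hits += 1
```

Triangle number: 0+1+2+...+4
`hits` takes the values: 0 → 1 → 2 → 3 → 4 → 5 → 6 → 7 → 8 → 9 → 10

Answer: 10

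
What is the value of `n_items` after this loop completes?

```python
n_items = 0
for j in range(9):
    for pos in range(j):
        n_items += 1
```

Triangle number: 0+1+2+...+8
`n_items` takes the values: 0 → 1 → 2 → 3 → 4 → 5 → 6 → 7 → 8 → 9 → 10 → 11 → 12 → 13 → 14 → 15 → 16 → 17 → 18 → 19 → 20 → 21 → 22 → 23 → 24 → 25 → 26 → 27 → 28 → 29 → 30 → 31 → 32 → 33 → 34 → 35 → 36

Answer: 36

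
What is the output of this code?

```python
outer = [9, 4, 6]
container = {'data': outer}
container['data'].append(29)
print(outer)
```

Key concept: dict holds reference to list.
Step by step:
`outer = [9, 4, 6]` → outer = [9, 4, 6]
`container = {'data': outer}` → container = {'data': [9, 4, 6]}
`container['data'].append(29)` → outer = [9, 4, 6, 29]; container = {'data': [9, 4, 6, 29]}
`print(outer)` → prints [9, 4, 6, 29]

Answer: [9, 4, 6, 29]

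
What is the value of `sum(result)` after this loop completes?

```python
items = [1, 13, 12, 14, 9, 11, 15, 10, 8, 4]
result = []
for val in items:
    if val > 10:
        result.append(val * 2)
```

Sum of doubled values > 10
`result` takes the values: [] → [26] → [26, 24] → [26, 24, 28] → [26, 24, 28, 22] → [26, 24, 28, 22, 30]
So `sum(result)` = 130

Answer: 130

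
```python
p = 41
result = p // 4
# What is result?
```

Trace:
`p = 41` → p = 41
`result = p // 4` → result = 10
So result = 10

Answer: 10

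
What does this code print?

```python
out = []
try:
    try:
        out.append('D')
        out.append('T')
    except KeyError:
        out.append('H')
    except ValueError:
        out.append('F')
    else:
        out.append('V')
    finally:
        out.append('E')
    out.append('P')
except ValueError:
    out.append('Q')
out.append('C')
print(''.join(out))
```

Execution trace: 'D' (inner try body) → 'T' (inner try body, no exception) → 'V' (inner else) → 'E' (inner finally) → 'P' (try body, no exception) → 'C' (after the try/except). Output: DTVEPC

Answer: DTVEPC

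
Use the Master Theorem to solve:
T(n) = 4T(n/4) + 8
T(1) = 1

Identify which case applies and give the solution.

a=4, b=4, f(n)=8. log_4(4) = 1. Since c=0 < 1, Case 1 applies: T(n) = Θ(n^log_b(a)) = O(n).

Answer: O(n) - Case 1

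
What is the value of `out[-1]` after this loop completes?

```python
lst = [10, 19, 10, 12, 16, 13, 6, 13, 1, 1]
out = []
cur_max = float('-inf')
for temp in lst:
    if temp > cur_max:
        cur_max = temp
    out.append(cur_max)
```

Running max ends at 19
`out` takes the values: [] → [10] → [10, 19] → [10, 19, 19] → [10, 19, 19, 19] → [10, 19, 19, 19, 19] → [10, 19, 19, 19, 19, 19] → [10, 19, 19, 19, 19, 19, 19] → [10, 19, 19, 19, 19, 19, 19, 19] → [10, 19, 19, 19, 19, 19, 19, 19, 19] → [10, 19, 19, 19, 19, 19, 19, 19, 19, 19]
So `out[-1]` = 19

Answer: 19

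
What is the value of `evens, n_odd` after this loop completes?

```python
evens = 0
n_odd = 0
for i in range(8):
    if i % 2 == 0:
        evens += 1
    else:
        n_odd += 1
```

Count evens and odds in range(8)
`evens, n_odd` takes the values: (0, 0) → (1, 0) → (1, 1) → (2, 1) → (2, 2) → (3, 2) → (3, 3) → (4, 3) → (4, 4)

Answer: 4, 4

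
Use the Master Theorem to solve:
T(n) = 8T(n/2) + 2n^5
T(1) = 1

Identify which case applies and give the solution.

a=8, b=2, f(n)=2n^5. log_2(8) = 3. Since c=5 > 3 and the regularity condition holds (8(n/2)^5 = (8/2^5)n^5 with 8/2^5 < 1), Case 3 applies: T(n) = Θ(f(n)) = O(n^5).

Answer: O(n^5) - Case 3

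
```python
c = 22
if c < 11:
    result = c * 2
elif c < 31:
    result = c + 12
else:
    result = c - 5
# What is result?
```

Trace:
`c = 22` → c = 22
`if c < 11: ...` → c < 11 is False, c < 31 is True → result = 34
So result = 34

Answer: 34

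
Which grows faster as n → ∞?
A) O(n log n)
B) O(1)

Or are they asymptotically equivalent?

O(n log n) vs O(1): Higher order terms dominate.

Answer: A) O(n log n) grows faster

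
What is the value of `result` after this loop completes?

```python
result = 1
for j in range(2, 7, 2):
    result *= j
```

Product of even numbers 2 to 6
`result` takes the values: 1 → 2 → 8 → 48

Answer: 48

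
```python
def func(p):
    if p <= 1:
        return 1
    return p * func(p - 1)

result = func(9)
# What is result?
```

func(9) = 9 * 8 * 7 * 6 * 5 * 4 * 3 * 2 * 1 = 362880

Answer: 362880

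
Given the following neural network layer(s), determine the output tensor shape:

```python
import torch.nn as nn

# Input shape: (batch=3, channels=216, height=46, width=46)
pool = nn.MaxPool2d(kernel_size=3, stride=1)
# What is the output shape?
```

Input: (3, 216, 46, 46) -> Output: (3, 216, 44, 44)

Answer: (3, 216, 44, 44)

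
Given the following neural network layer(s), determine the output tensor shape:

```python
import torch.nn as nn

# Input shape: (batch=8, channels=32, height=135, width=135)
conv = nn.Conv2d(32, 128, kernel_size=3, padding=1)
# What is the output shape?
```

Input: (8, 32, 135, 135) -> Output: (8, 128, 135, 135)

Answer: (8, 128, 135, 135)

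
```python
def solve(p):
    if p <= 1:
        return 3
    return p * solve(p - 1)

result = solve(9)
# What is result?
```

solve(9) = 9 * 8 * 7 * 6 * 5 * 4 * 3 * 2 * 3 = 1088640

Answer: 1088640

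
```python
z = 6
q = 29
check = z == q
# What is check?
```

Trace:
`z = 6` → z = 6
`q = 29` → q = 29
`check = z == q` → check = False
So check = False

Answer: False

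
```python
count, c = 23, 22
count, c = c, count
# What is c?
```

Trace:
`count, c = 23, 22` → count = 23; c = 22
`count, c = c, count` → count = 22; c = 23
So c = 23

Answer: 23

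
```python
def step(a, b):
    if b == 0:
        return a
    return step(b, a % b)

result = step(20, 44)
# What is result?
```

step(20, 44) -> step(44, 20) -> step(20, 4) -> step(4, 0) -> 4

Answer: 4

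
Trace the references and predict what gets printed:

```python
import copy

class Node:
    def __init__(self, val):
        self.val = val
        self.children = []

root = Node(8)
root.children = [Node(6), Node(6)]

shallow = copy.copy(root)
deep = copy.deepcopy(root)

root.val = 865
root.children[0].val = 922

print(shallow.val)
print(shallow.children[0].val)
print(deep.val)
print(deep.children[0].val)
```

Key concept: deep copy with custom objects.
Step by step:
`root = Node(8)` → root = Node(val=8, children=[])
`root.children = [Node(6), Node(6)]` → root = Node(val=8, children=[Node(val=6, children=[]), Node(val=6, children=[])])
`shallow = copy.copy(root)` → shallow = Node(val=8, children=[Node(val=6, children=[]), Node(val=6, children=[])])
`deep = copy.deepcopy(root)` → deep = Node(val=8, children=[Node(val=6, children=[]), Node(val=6, children=[])])
`root.val = 865` → root = Node(val=865, children=[Node(val=6, children=[]), Node(val=6, children=[])])
`root.children[0].val = 922` → root = Node(val=865, children=[Node(val=922, children=[]), Node(val=6, children=[])]); shallow = Node(val=8, children=[Node(val=922, children=[]), Node(val=6, children=[])])
`print(shallow.val)` → prints 8
`print(shallow.children[0].val)` → prints 922
`print(deep.val)` → prints 8
`print(deep.children[0].val)` → prints 6

Answer:
8
922
8
6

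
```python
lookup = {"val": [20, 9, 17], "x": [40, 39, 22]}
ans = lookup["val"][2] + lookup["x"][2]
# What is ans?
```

Trace:
`lookup = {"val": [20, 9, 17], "x": [40, 39, 22]}` → lookup = {'val': [20, 9, 17], 'x': [40, 39, 22]}
`ans = lookup["val"][2] + lookup["x"][2]` → ans = 39
So ans = 39

Answer: 39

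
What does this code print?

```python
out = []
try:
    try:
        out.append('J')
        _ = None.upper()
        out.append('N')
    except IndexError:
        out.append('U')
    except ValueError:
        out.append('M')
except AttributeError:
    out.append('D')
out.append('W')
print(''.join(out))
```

Execution trace: 'J' (try body) → 'D' (outer except AttributeError) → 'W' (after the try/except). Output: JDW

Answer: JDW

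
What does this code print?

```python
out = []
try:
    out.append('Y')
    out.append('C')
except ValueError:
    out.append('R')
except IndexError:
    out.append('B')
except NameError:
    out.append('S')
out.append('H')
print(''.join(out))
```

Execution trace: 'Y' (try body) → 'C' (try body, no exception) → 'H' (after the try/except). Output: YCH

Answer: YCH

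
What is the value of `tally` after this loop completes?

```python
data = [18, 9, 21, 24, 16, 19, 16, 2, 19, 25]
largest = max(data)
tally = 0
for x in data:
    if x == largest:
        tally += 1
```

Count of max value 25 in [18, 9, 21, 24, 16, 19, 16, 2, 19, 25]
`tally` takes the values: 0 → 1

Answer: 1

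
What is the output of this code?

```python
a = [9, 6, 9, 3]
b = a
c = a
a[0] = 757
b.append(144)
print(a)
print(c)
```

Key concept: multiple aliases.
Step by step:
`a = [9, 6, 9, 3]` → a = [9, 6, 9, 3]
`b = a` → b = [9, 6, 9, 3] (same object as a)
`c = a` → c = [9, 6, 9, 3] (same object as a, b)
`a[0] = 757` → a = [757, 6, 9, 3] (same object as b, c); b = [757, 6, 9, 3] (same object as a, c); c = [757, 6, 9, 3] (same object as a, b)
`b.append(144)` → a = [757, 6, 9, 3, 144] (same object as b, c); b = [757, 6, 9, 3, 144] (same object as a, c); c = [757, 6, 9, 3, 144] (same object as a, b)
`print(a)` → prints [757, 6, 9, 3, 144]
`print(c)` → prints [757, 6, 9, 3, 144]

Answer:
[757, 6, 9, 3, 144]
[757, 6, 9, 3, 144]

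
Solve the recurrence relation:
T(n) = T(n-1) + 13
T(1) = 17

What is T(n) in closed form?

Unrolling: T(n) = T(1) + 13·(n-1) = 17 + 13(n-1) = 13n + 4.

Answer: T(n) = 13n + 4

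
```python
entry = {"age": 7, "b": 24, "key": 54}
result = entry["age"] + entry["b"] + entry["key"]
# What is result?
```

Trace:
`entry = {"age": 7, "b": 24, "key": 54}` → entry = {'age': 7, 'b': 24, 'key': 54}
`result = entry["age"] + entry["b"] + entry["key"]` → result = 85
So result = 85

Answer: 85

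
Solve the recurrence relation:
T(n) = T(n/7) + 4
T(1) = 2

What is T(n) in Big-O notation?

Each step divides n by 7 and adds 4. After log_7(n) steps we reach T(1)=2. So T(n) = 4·log_7(n) + 2 = O(log n).

Answer: O(log n)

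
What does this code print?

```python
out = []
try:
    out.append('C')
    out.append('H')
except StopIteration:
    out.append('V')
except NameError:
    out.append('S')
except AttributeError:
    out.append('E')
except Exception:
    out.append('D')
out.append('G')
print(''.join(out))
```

Execution trace: 'C' (try body) → 'H' (try body, no exception) → 'G' (after the try/except). Output: CHG

Answer: CHG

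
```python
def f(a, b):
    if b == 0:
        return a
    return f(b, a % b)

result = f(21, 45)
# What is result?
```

f(21, 45) -> f(45, 21) -> f(21, 3) -> f(3, 0) -> 3

Answer: 3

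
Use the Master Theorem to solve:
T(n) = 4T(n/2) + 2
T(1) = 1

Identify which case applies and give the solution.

a=4, b=2, f(n)=2. log_2(4) = 2. Since c=0 < 2, Case 1 applies: T(n) = Θ(n^log_b(a)) = O(n^2).

Answer: O(n^2) - Case 1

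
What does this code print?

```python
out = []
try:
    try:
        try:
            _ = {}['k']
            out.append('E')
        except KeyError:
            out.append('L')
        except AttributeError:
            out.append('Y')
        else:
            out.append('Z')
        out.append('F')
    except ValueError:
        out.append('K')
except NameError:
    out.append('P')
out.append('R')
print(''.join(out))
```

Execution trace: 'L' (inner except KeyError) → 'F' (try body, no exception) → 'R' (after the try/except). Output: LFR

Answer: LFR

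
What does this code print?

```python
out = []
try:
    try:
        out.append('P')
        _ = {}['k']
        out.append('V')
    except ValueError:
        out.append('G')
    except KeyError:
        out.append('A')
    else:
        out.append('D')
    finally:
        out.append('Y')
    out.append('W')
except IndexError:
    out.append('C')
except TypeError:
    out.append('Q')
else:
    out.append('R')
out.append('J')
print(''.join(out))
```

Execution trace: 'P' (inner try body) → 'A' (inner except KeyError) → 'Y' (inner finally) → 'W' (try body, no exception) → 'R' (else) → 'J' (after the try/except). Output: PAYWRJ

Answer: PAYWRJ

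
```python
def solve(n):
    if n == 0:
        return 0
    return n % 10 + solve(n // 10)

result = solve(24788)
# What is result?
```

Sum of digits of 24788: 8 + 8 + 7 + 4 + 2 = 29

Answer: 29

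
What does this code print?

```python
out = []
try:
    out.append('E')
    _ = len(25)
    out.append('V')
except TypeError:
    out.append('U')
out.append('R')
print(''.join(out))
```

Execution trace: 'E' (try body) → 'U' (except TypeError) → 'R' (after the try/except). Output: EUR

Answer: EUR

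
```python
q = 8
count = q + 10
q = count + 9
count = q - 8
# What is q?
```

Trace:
`q = 8` → q = 8
`count = q + 10` → count = 18
`q = count + 9` → q = 27
`count = q - 8` → count = 19
So q = 27

Answer: 27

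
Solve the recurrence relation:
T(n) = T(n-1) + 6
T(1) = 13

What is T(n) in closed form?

Unrolling: T(n) = T(1) + 6·(n-1) = 13 + 6(n-1) = 6n + 7.

Answer: T(n) = 6n + 7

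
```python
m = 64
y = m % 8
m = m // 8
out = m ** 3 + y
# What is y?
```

Trace:
`m = 64` → m = 64
`y = m % 8` → y = 0
`m = m // 8` → m = 8
`out = m ** 3 + y` → out = 512
So y = 0

Answer: 0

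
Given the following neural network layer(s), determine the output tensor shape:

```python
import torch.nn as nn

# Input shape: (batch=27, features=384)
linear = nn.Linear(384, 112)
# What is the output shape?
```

Input: (27, 384) -> Output: (27, 112)

Answer: (27, 112)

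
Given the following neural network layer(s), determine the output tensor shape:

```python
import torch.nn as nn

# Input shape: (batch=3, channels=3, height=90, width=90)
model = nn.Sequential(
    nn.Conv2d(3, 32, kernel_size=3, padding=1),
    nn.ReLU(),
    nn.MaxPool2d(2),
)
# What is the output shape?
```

Input: (3, 3, 90, 90) -> after Conv2d: (3, 32, 90, 90) -> after ReLU: (3, 32, 90, 90) -> Output: (3, 32, 45, 45)

Answer: (3, 32, 45, 45)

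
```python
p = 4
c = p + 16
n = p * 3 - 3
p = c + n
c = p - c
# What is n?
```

Trace:
`p = 4` → p = 4
`c = p + 16` → c = 20
`n = p * 3 - 3` → n = 9
`p = c + n` → p = 29
`c = p - c` → c = 9
So n = 9

Answer: 9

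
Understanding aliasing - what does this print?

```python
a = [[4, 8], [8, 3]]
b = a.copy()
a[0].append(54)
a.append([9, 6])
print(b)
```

Key concept: shallow copy with nested lists.
Step by step:
`a = [[4, 8], [8, 3]]` → a = [[4, 8], [8, 3]]
`b = a.copy()` → b = [[4, 8], [8, 3]]
`a[0].append(54)` → a = [[4, 8, 54], [8, 3]]; b = [[4, 8, 54], [8, 3]]
`a.append([9, 6])` → a = [[4, 8, 54], [8, 3], [9, 6]]
`print(b)` → prints [[4, 8, 54], [8, 3]]

Answer: [[4, 8, 54], [8, 3]]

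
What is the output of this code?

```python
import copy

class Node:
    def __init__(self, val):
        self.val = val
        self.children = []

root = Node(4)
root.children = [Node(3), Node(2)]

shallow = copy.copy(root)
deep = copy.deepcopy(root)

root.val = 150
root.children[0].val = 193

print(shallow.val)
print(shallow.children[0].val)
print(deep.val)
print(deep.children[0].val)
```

Key concept: deep copy with custom objects.
Step by step:
`root = Node(4)` → root = Node(val=4, children=[])
`root.children = [Node(3), Node(2)]` → root = Node(val=4, children=[Node(val=3, children=[]), Node(val=2, children=[])])
`shallow = copy.copy(root)` → shallow = Node(val=4, children=[Node(val=3, children=[]), Node(val=2, children=[])])
`deep = copy.deepcopy(root)` → deep = Node(val=4, children=[Node(val=3, children=[]), Node(val=2, children=[])])
`root.val = 150` → root = Node(val=150, children=[Node(val=3, children=[]), Node(val=2, children=[])])
`root.children[0].val = 193` → root = Node(val=150, children=[Node(val=193, children=[]), Node(val=2, children=[])]); shallow = Node(val=4, children=[Node(val=193, children=[]), Node(val=2, children=[])])
`print(shallow.val)` → prints 4
`print(shallow.children[0].val)` → prints 193
`print(deep.val)` → prints 4
`print(deep.children[0].val)` → prints 3

Answer:
4
193
4
3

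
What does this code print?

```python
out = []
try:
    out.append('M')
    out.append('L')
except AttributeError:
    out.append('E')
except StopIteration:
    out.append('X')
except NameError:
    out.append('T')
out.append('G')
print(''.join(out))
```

Execution trace: 'M' (try body) → 'L' (try body, no exception) → 'G' (after the try/except). Output: MLG

Answer: MLG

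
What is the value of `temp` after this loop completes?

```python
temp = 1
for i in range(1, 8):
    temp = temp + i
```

Start at 1, add 1 through 7
`temp` takes the values: 1 → 2 → 4 → 7 → 11 → 16 → 22 → 29

Answer: 29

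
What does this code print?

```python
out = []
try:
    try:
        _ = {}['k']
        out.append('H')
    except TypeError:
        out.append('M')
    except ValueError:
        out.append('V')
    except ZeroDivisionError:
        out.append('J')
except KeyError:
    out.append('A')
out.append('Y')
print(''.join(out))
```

Execution trace: 'A' (outer except KeyError) → 'Y' (after the try/except). Output: AY

Answer: AY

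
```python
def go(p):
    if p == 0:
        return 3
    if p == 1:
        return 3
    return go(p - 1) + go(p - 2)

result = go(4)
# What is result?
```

Build up from base cases: go(0)=3, go(1)=3, go(2)=6, go(3)=9, go(4)=15

Answer: 15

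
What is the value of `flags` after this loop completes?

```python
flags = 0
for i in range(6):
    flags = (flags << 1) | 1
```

Build 6 consecutive 1-bits: 0b111111
`flags` takes the values: 0 → 1 → 3 → 7 → 15 → 31 → 63

Answer: 63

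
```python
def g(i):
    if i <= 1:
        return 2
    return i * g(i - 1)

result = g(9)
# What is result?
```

g(9) = 9 * 8 * 7 * 6 * 5 * 4 * 3 * 2 * 2 = 725760

Answer: 725760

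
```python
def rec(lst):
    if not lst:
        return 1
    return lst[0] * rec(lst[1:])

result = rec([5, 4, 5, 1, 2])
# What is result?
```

Product over [5, 4, 5, 1, 2] = 5 * 4 * 5 * 1 * 2 = 200

Answer: 200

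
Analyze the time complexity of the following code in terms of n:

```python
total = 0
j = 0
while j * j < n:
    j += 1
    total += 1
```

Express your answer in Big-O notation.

Each loop level contributes: √n. Multiplying the contributions gives O(√n).

Answer: O(√n)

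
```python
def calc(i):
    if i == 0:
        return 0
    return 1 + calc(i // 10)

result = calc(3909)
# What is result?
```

Count of digits of 3909: 4

Answer: 4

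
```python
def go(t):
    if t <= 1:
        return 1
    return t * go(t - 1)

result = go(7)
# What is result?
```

go(7) = 7 * 6 * 5 * 4 * 3 * 2 * 1 = 5040

Answer: 5040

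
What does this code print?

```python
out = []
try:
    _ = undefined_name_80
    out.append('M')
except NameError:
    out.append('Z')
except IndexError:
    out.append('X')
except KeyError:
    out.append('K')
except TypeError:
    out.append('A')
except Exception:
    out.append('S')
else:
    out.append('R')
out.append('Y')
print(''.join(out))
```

Execution trace: 'Z' (except NameError) → 'Y' (after the try/except). Output: ZY

Answer: ZY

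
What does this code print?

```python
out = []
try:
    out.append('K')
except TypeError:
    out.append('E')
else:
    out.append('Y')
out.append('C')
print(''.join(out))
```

Execution trace: 'K' (try body, no exception) → 'Y' (else) → 'C' (after the try/except). Output: KYC

Answer: KYC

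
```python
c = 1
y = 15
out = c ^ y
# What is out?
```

Trace:
`c = 1` → c = 1
`y = 15` → y = 15
`out = c ^ y` → out = 14
So out = 14

Answer: 14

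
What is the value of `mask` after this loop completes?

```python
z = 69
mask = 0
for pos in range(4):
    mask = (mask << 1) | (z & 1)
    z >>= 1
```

Reverse lowest 4 bits of 69
`mask` takes the values: 0 → 1 → 2 → 5 → 10

Answer: 10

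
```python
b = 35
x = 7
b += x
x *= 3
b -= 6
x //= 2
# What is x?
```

Trace:
`b = 35` → b = 35
`x = 7` → x = 7
`b += x` → b = 42
`x *= 3` → x = 21
`b -= 6` → b = 36
`x //= 2` → x = 10
So x = 10

Answer: 10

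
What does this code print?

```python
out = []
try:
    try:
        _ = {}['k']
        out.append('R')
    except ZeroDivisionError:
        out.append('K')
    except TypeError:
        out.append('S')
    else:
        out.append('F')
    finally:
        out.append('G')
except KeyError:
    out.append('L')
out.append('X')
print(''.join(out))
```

Execution trace: 'G' (finally) → 'L' (outer except KeyError) → 'X' (after the try/except). Output: GLX

Answer: GLX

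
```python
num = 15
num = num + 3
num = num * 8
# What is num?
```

Trace:
`num = 15` → num = 15
`num = num + 3` → num = 18
`num = num * 8` → num = 144
So num = 144

Answer: 144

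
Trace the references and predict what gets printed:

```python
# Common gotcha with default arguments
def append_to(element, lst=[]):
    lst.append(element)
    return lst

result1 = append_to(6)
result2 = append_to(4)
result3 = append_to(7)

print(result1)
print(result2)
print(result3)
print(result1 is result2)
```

Key concept: mutable default argument gotcha.
Step by step:
`result1 = append_to(6)` → result1 = [6]
`result2 = append_to(4)` → result1 = [6, 4] (same object as result2); result2 = [6, 4] (same object as result1)
`result3 = append_to(7)` → result1 = [6, 4, 7] (same object as result2, result3); result2 = [6, 4, 7] (same object as result1, result3); result3 = [6, 4, 7] (same object as result1, result2)
`print(result1)` → prints [6, 4, 7]
`print(result2)` → prints [6, 4, 7]
`print(result3)` → prints [6, 4, 7]
`print(result1 is result2)` → prints True

Answer:
[6, 4, 7]
[6, 4, 7]
[6, 4, 7]
True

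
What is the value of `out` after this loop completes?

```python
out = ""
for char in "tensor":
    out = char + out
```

Reverse 'tensor'
`out` takes the values: "" → "t" → "et" → "net" → "snet" → "osnet" → "rosnet"

Answer: "rosnet"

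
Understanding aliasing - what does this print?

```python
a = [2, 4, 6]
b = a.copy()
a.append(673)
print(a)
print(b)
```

Key concept: list.copy() creates independent copy.
Step by step:
`a = [2, 4, 6]` → a = [2, 4, 6]
`b = a.copy()` → b = [2, 4, 6]
`a.append(673)` → a = [2, 4, 6, 673]
`print(a)` → prints [2, 4, 6, 673]
`print(b)` → prints [2, 4, 6]

Answer:
[2, 4, 6, 673]
[2, 4, 6]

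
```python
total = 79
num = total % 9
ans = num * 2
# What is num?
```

Trace:
`total = 79` → total = 79
`num = total % 9` → num = 7
`ans = num * 2` → ans = 14
So num = 7

Answer: 7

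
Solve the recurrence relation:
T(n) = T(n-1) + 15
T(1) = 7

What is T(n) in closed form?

Unrolling: T(n) = T(1) + 15·(n-1) = 7 + 15(n-1) = 15n - 8.

Answer: T(n) = 15n - 8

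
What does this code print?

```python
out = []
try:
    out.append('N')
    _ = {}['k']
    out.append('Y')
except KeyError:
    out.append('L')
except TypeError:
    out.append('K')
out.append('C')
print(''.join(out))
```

Execution trace: 'N' (try body) → 'L' (except KeyError) → 'C' (after the try/except). Output: NLC

Answer: NLC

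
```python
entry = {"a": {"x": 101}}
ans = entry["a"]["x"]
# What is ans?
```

Trace:
`entry = {"a": {"x": 101}}` → entry = {'a': {'x': 101}}
`ans = entry["a"]["x"]` → ans = 101
So ans = 101

Answer: 101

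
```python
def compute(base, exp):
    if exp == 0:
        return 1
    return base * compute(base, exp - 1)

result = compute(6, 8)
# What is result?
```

compute(6, 8) = 6 * 6 * 6 * 6 * 6 * 6 * 6 * 6 = 1679616

Answer: 1679616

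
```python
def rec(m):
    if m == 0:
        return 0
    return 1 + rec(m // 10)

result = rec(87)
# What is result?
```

Count of digits of 87: 2

Answer: 2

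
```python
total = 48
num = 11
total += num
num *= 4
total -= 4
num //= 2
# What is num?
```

Trace:
`total = 48` → total = 48
`num = 11` → num = 11
`total += num` → total = 59
`num *= 4` → num = 44
`total -= 4` → total = 55
`num //= 2` → num = 22
So num = 22

Answer: 22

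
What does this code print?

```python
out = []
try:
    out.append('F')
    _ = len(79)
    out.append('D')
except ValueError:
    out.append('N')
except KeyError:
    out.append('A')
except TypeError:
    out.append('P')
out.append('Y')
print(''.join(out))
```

Execution trace: 'F' (try body) → 'P' (except TypeError) → 'Y' (after the try/except). Output: FPY

Answer: FPY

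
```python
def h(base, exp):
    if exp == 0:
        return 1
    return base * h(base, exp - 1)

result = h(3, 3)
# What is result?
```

h(3, 3) = 3 * 3 * 3 = 27

Answer: 27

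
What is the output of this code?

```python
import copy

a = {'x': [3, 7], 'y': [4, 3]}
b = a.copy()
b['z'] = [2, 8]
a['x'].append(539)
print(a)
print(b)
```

Key concept: shallow copy of dict with mutable values.
Step by step:
`a = {'x': [3, 7], 'y': [4, 3]}` → a = {'x': [3, 7], 'y': [4, 3]}
`b = a.copy()` → b = {'x': [3, 7], 'y': [4, 3]}
`b['z'] = [2, 8]` → b = {'x': [3, 7], 'y': [4, 3], 'z': [2, 8]}
`a['x'].append(539)` → a = {'x': [3, 7, 539], 'y': [4, 3]}; b = {'x': [3, 7, 539], 'y': [4, 3], 'z': [2, 8]}
`print(a)` → prints {'x': [3, 7, 539], 'y': [4, 3]}
`print(b)` → prints {'x': [3, 7, 539], 'y': [4, 3], 'z': [2, 8]}

Answer:
{'x': [3, 7, 539], 'y': [4, 3]}
{'x': [3, 7, 539], 'y': [4, 3], 'z': [2, 8]}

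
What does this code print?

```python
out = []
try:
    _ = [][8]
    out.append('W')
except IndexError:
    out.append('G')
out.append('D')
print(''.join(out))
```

Execution trace: 'G' (except IndexError) → 'D' (after the try/except). Output: GD

Answer: GD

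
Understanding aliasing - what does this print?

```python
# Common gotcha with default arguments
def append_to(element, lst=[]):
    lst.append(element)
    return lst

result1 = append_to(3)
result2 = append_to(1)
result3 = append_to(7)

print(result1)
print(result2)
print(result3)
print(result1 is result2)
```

Key concept: mutable default argument gotcha.
Step by step:
`result1 = append_to(3)` → result1 = [3]
`result2 = append_to(1)` → result1 = [3, 1] (same object as result2); result2 = [3, 1] (same object as result1)
`result3 = append_to(7)` → result1 = [3, 1, 7] (same object as result2, result3); result2 = [3, 1, 7] (same object as result1, result3); result3 = [3, 1, 7] (same object as result1, result2)
`print(result1)` → prints [3, 1, 7]
`print(result2)` → prints [3, 1, 7]
`print(result3)` → prints [3, 1, 7]
`print(result1 is result2)` → prints True

Answer:
[3, 1, 7]
[3, 1, 7]
[3, 1, 7]
True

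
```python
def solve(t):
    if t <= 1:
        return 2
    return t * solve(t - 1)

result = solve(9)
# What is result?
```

solve(9) = 9 * 8 * 7 * 6 * 5 * 4 * 3 * 2 * 2 = 725760

Answer: 725760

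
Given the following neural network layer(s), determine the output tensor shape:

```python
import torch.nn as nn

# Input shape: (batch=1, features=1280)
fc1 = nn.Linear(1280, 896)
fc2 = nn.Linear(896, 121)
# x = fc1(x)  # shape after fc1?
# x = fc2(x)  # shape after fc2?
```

Input: (1, 1280) -> after fc1: (1, 896) -> Output: (1, 121)

Answer: (1, 121)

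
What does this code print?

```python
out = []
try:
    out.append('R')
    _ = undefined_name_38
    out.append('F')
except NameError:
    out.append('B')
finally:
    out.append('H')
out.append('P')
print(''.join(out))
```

Execution trace: 'R' (try body) → 'B' (except NameError) → 'H' (finally) → 'P' (after the try/except). Output: RBHP

Answer: RBHP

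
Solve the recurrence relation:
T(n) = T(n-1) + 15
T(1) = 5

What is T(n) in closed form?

Unrolling: T(n) = T(1) + 15·(n-1) = 5 + 15(n-1) = 15n - 10.

Answer: T(n) = 15n - 10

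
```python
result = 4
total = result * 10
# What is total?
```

Trace:
`result = 4` → result = 4
`total = result * 10` → total = 40
So total = 40

Answer: 40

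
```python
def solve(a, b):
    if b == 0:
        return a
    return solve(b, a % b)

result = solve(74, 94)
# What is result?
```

solve(74, 94) -> solve(94, 74) -> solve(74, 20) -> solve(20, 14) -> solve(14, 6) -> solve(6, 2) -> solve(2, 0) -> 2

Answer: 2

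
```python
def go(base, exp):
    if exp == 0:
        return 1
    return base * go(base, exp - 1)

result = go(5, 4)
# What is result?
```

go(5, 4) = 5 * 5 * 5 * 5 = 625

Answer: 625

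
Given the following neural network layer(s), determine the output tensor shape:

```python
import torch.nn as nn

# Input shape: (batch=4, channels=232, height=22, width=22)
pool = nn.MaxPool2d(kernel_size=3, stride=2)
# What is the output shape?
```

Input: (4, 232, 22, 22) -> Output: (4, 232, 10, 10)

Answer: (4, 232, 10, 10)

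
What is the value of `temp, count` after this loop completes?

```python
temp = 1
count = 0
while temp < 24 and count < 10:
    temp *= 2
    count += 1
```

Double until >= 24 or 10 iterations
`temp, count` takes the values: (1, 0) → (2, 0) → (2, 1) → (4, 1) → (4, 2) → (8, 2) → (8, 3) → (16, 3) → (16, 4) → (32, 4) → (32, 5)

Answer: 32, 5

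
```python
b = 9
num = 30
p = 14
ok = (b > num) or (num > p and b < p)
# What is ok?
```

Trace:
`b = 9` → b = 9
`num = 30` → num = 30
`p = 14` → p = 14
`ok = (b > num) or (num > p and b < p)` → ok = True
So ok = True

Answer: True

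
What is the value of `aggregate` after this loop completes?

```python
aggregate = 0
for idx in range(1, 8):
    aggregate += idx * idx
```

Sum of squares 1² to 7² = 140
`aggregate` takes the values: 0 → 1 → 5 → 14 → 30 → 55 → 91 → 140

Answer: 140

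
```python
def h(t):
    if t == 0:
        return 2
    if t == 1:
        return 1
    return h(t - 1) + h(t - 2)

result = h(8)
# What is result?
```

Build up from base cases: h(0)=2, h(1)=1, h(2)=3, h(3)=4, h(4)=7, h(5)=11, h(6)=18, ..., h(8)=47

Answer: 47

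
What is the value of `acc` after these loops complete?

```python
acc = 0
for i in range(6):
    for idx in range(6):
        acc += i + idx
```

Sum of all i+idx for i,idx in 6x6
`acc` takes the values: 0 → 1 → 3 → 6 → 10 → 15 → 16 → 18 → 21 → 25 → 30 → 36 → 38 → 41 → 45 → 50 → 56 → 63 → 66 → 70 → 75 → 81 → 88 → 96 → 100 → 105 → 111 → 118 → 126 → 135 → 140 → 146 → 153 → 161 → 170 → 180

Answer: 180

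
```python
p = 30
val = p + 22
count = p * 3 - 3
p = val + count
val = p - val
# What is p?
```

Trace:
`p = 30` → p = 30
`val = p + 22` → val = 52
`count = p * 3 - 3` → count = 87
`p = val + count` → p = 139
`val = p - val` → val = 87
So p = 139

Answer: 139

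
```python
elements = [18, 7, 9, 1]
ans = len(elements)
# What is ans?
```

Trace:
`elements = [18, 7, 9, 1]` → elements = [18, 7, 9, 1]
`ans = len(elements)` → ans = 4
So ans = 4

Answer: 4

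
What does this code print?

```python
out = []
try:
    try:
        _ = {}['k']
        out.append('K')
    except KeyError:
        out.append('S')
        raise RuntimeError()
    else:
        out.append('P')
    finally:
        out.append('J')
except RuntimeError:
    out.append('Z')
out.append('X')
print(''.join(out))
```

Execution trace: 'S' (inner except KeyError) → 'J' (inner finally) → 'Z' (outer except RuntimeError) → 'X' (after the try/except). Output: SJZX

Answer: SJZX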